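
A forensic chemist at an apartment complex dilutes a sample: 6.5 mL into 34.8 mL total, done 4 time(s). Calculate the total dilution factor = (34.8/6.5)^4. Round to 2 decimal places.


Dilution factor calculation:
Single dilution = V_total / V_sample = 34.8 / 6.5 ≈ 5.353846
Number of dilutions = 4
Total DF = (34.8 / 6.5)^4 (full precision, rounded at the end) = 821.61

821.61


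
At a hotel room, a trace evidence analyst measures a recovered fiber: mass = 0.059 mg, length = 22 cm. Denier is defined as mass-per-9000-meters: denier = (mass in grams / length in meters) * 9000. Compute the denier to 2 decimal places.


Denier calculation:
Mass in grams = 0.059 mg / 1000 = 0.000059 g
Length in meters = 22 cm / 100 = 0.22 m
Linear density = mass / length = 0.000059 / 0.22 = 0.00026818 g/m
Denier = (g/m) * 9000 = 0.00026818 * 9000 = 2.41

2.41


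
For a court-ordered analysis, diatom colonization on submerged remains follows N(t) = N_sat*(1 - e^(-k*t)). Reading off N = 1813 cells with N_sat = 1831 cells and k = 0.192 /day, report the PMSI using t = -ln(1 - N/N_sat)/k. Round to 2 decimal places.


PMSI from diatom colonization curve:
N / N_sat = 1813 / 1831 = 0.990169
1 - N/N_sat = 0.009831
ln(1 - N/N_sat) = -4.622215
t = -ln(1 - N/N_sat) / k = -(-4.622215) / 0.192 = 24.07 days

24.07


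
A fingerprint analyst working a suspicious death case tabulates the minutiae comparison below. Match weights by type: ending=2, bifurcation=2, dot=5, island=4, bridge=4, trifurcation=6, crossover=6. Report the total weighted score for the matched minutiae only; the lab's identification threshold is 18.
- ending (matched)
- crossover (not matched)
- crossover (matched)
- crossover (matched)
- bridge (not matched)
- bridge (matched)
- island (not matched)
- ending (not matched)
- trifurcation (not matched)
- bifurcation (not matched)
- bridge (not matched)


Weighted minutiae match score:
  ending: matched, +2 (running total 2)
  crossover: not matched, +0
  crossover: matched, +6 (running total 8)
  crossover: matched, +6 (running total 14)
  bridge: not matched, +0
  bridge: matched, +4 (running total 18)
  island: not matched, +0
  ending: not matched, +0
  trifurcation: not matched, +0
  bifurcation: not matched, +0
  bridge: not matched, +0
Total score = 18
Threshold = 18; verdict = identification

18


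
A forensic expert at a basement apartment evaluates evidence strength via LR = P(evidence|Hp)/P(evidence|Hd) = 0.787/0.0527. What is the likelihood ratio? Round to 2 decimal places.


Likelihood ratio calculation:
LR = P(E|Hp) / P(E|Hd)
LR = 0.787 / 0.0527
LR = 14.93

14.93


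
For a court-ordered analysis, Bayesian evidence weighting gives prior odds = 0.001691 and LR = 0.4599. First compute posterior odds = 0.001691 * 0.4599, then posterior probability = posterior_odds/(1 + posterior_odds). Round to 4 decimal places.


Bayesian evidence evaluation:
Posterior odds = prior_odds * LR = 0.001691 * 0.4599 = 0.0007776909
Posterior probability = posterior_odds / (1 + posterior_odds)
= 0.0007776909 / (1 + 0.0007776909)
= 0.0007776909 / 1.0007776909
= 0.0008

0.0008


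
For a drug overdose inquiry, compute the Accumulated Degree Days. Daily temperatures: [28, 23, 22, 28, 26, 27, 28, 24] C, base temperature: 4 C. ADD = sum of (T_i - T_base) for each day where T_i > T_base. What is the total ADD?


Computing ADD day by day:
Day 1: max(0, 28 - 4) = 24
Day 2: max(0, 23 - 4) = 19
Day 3: max(0, 22 - 4) = 18
Day 4: max(0, 28 - 4) = 24
Day 5: max(0, 26 - 4) = 22
Day 6: max(0, 27 - 4) = 23
Day 7: max(0, 28 - 4) = 24
Day 8: max(0, 24 - 4) = 20
Total ADD = 174

174


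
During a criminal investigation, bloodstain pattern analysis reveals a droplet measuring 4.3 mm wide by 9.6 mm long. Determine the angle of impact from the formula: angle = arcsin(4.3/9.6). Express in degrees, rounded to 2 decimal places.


Blood spatter impact angle calculation:
width / length = 4.3 / 9.6 = 0.447917
angle = arcsin(0.447917)
angle = 26.61 degrees

26.61


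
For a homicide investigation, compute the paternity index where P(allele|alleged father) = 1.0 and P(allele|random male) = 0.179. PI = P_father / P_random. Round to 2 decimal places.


Paternity Index calculation:
PI = P(allele|father) / P(allele|random)
PI = 1.0 / 0.179
PI = 5.59

5.59


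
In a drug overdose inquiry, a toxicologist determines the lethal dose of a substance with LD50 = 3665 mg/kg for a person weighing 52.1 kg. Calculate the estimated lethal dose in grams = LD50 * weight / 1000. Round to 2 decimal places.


Lethal dose calculation:
Lethal dose = LD50 * body_weight / 1000
= 3665 * 52.1 / 1000
= 190946.5 / 1000
= 190.95 g

190.95


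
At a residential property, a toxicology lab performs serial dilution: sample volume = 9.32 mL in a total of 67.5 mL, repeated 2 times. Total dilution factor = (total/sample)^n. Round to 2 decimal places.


Dilution factor calculation:
Single dilution = V_total / V_sample = 67.5 / 9.32 ≈ 7.242489
Number of dilutions = 2
Total DF = (67.5 / 9.32)^2 (full precision, rounded at the end) = 52.45

52.45


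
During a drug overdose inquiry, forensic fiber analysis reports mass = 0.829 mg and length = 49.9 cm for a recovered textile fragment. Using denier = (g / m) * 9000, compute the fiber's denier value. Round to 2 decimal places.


Denier calculation:
Mass in grams = 0.829 mg / 1000 = 0.000829 g
Length in meters = 49.9 cm / 100 = 0.499 m
Linear density = mass / length = 0.000829 / 0.499 = 0.00166132 g/m
Denier = (g/m) * 9000 = 0.00166132 * 9000 = 14.95

14.95


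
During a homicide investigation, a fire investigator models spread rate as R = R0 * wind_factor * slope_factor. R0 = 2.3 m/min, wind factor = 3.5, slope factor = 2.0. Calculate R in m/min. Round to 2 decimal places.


Fire spread rate calculation:
R = R0 * wind_factor * slope_factor
= 2.3 * 3.5 * 2.0
= 8.05 * 2.0
= 16.10 m/min

16.10


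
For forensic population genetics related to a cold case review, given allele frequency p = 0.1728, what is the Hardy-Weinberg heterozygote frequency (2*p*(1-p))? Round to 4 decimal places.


Hardy-Weinberg heterozygote frequency:
q = 1 - p = 1 - 0.1728 = 0.8272
2pq = 2 * 0.1728 * 0.8272 = 0.2859

0.2859


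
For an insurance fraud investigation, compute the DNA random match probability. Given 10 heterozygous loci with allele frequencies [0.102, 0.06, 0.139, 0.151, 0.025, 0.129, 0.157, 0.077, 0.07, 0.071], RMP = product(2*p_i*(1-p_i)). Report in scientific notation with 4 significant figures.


Computing RMP for 10 loci:
Locus 1: 2 * 0.102 * 0.898 = 0.183192
Locus 2: 2 * 0.06 * 0.94 = 0.1128
Locus 3: 2 * 0.139 * 0.861 = 0.239358
Locus 4: 2 * 0.151 * 0.849 = 0.256398
Locus 5: 2 * 0.025 * 0.975 = 0.04875
Locus 6: 2 * 0.129 * 0.871 = 0.224718
Locus 7: 2 * 0.157 * 0.843 = 0.264702
Locus 8: 2 * 0.077 * 0.923 = 0.142142
Locus 9: 2 * 0.07 * 0.93 = 0.1302
Locus 10: 2 * 0.071 * 0.929 = 0.131918
RMP = 8.978e-09

8.978e-09


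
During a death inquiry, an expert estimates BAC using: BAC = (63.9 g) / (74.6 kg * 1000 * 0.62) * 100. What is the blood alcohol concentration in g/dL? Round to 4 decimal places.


Applying the Widmark formula:
BAC = (dose_g / (body_wt * 1000 * r)) * 100
Denominator = 74.6 * 1000 * 0.62 = 46252
BAC = (63.9 / 46252) * 100
BAC = 0.1382 g/dL

0.1382


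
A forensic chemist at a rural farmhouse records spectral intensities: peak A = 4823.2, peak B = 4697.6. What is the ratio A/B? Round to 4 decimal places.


Spectral peak ratio:
Peak A = 4823.2 counts
Peak B = 4697.6 counts
Ratio = 4823.2 / 4697.6 = 1.0267

1.0267


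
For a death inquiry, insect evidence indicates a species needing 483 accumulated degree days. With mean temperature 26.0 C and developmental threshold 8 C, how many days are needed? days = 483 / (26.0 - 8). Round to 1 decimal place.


Insect development time:
Effective temperature = avg_temp - T_base = 26.0 - 8 = 18.0 C
Days = ADD / effective_temp = 483 / 18.0 = 26.8 days

26.8


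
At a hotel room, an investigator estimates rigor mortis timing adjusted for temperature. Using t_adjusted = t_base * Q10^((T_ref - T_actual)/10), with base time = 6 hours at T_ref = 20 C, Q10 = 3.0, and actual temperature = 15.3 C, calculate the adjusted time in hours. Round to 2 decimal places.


Rigor mortis time adjustment:
Exponent = (T_ref - T_actual) / 10 = (20 - 15.3) / 10 = 0.47
Q10 factor = 3.0^0.47 = 1.6759
t_adjusted = 6 * 1.6759 = 10.06 hours

10.06


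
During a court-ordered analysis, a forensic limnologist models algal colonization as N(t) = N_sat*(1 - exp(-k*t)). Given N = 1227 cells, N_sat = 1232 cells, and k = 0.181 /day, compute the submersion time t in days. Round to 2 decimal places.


PMSI from diatom colonization curve:
N / N_sat = 1227 / 1232 = 0.995942
1 - N/N_sat = 0.004058
ln(1 - N/N_sat) = -5.507065
t = -ln(1 - N/N_sat) / k = -(-5.507065) / 0.181 = 30.43 days

30.43


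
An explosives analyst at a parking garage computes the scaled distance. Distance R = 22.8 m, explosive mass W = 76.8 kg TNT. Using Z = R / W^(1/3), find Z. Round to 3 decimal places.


Scaled distance calculation:
W^(1/3) = 76.8^(1/3) = 4.250634
Z = R / W^(1/3) = 22.8 / 4.250634
Z = 5.364 m/kg^(1/3)

5.364


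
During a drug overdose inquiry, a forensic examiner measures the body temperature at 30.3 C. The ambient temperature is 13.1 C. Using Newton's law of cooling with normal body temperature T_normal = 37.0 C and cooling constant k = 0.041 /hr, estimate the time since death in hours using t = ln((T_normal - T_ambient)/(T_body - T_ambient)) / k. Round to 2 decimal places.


Using Newton's law of cooling:
t = ln((T_normal - T_ambient) / (T_body - T_ambient)) / k
T_normal - T_ambient = 23.9
T_body - T_ambient = 17.2
Ratio = 1.389535
ln(ratio) = 0.328969
t = 0.328969 / 0.041 = 8.02 hours

8.02


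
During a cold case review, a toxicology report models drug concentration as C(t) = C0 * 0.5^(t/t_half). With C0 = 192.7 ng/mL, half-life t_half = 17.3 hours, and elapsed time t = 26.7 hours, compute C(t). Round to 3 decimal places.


Drug concentration decay:
Number of half-lives = t / t_half = 26.7 / 17.3 = 1.543353
Decay factor = 0.5^1.543353 = 0.34308715
C(t) = 192.7 * 0.34308715 = 66.113 ng/mL

66.113


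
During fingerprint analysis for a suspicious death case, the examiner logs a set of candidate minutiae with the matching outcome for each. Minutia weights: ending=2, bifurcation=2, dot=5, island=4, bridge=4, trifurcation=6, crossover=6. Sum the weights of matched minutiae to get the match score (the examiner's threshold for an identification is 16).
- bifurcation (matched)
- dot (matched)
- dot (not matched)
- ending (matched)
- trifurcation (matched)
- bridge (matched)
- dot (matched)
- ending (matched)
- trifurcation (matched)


Weighted minutiae match score:
  bifurcation: matched, +2 (running total 2)
  dot: matched, +5 (running total 7)
  dot: not matched, +0
  ending: matched, +2 (running total 9)
  trifurcation: matched, +6 (running total 15)
  bridge: matched, +4 (running total 19)
  dot: matched, +5 (running total 24)
  ending: matched, +2 (running total 26)
  trifurcation: matched, +6 (running total 32)
Total score = 32
Threshold = 16; verdict = identification

32


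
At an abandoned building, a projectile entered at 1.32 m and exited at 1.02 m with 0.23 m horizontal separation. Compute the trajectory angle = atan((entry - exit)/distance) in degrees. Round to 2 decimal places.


Bullet trajectory angle:
Height difference = 1.32 - 1.02 = 0.3 m
angle = atan(0.3 / 0.23)
angle = atan(1.304348)
angle = 52.52 degrees

52.52


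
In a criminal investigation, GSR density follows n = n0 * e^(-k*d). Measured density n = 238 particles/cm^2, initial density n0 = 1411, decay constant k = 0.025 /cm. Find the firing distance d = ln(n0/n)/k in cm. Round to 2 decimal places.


GSR distance calculation:
n0/n = 1411 / 238 = 5.928571
ln(n0/n) = 1.779783
d = 1.779783 / 0.025 = 71.19 cm

71.19


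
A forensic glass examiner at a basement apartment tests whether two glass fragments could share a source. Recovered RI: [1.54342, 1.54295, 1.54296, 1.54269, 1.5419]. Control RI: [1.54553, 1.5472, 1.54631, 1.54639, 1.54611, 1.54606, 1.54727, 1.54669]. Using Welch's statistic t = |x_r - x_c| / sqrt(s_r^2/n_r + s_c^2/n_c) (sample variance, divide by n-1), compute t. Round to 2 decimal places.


Welch's t-criterion for glass RI comparison:
Recovered mean = sum / n_r = 7.71392 / 5 = 1.542784
Control mean = sum / n_c = 12.37156 / 8 = 1.546445
Recovered sample variance s_r^2 = 3.1333e-07
Control sample variance s_c^2 = 3.47086e-07
Welch SE (unpooled) = sqrt(s_r^2/n_r + s_c^2/n_c) = sqrt(6.2666e-08 + 4.33857e-08) = sqrt(1.06052e-07) = 0.000325656
|mean_r - mean_c| = 0.003661
t = 0.003661 / 0.000325656 = 11.24

11.24


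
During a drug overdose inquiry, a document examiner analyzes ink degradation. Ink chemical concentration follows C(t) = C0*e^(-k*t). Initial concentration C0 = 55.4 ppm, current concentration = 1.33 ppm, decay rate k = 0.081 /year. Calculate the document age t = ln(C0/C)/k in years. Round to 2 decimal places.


Document age estimation:
C0/C = 55.4 / 1.33 = 41.654135
ln(C0/C) = 3.729401
t = 3.729401 / 0.081 = 46.04 years

46.04


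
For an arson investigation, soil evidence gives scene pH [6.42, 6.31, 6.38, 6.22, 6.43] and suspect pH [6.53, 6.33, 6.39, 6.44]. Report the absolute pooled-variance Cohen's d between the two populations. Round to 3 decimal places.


Pooled-variance Cohen's d for soil pH comparison:
Scene mean = 31.76 / 5 = 6.352
Suspect mean = 25.69 / 4 = 6.4225
Scene sample variance s_s^2 = 0.00767
Suspect sample variance s_c^2 = 0.007158
Pooled variance = ((n_s-1)*s_s^2 + (n_c-1)*s_c^2) / (n_s + n_c - 2) = 0.007451
Pooled SD = sqrt(0.007451) = 0.086319
Mean difference = -0.0705
|d| = |-0.0705| / 0.086319 = 0.817

0.817


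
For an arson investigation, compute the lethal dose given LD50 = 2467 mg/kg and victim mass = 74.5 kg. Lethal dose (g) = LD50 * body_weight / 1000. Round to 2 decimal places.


Lethal dose calculation:
Lethal dose = LD50 * body_weight / 1000
= 2467 * 74.5 / 1000
= 183791.5 / 1000
= 183.79 g

183.79


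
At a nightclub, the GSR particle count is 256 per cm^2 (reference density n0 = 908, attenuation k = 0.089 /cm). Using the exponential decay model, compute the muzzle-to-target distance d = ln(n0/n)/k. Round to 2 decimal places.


GSR distance calculation:
n0/n = 908 / 256 = 3.546875
ln(n0/n) = 1.266067
d = 1.266067 / 0.089 = 14.23 cm

14.23


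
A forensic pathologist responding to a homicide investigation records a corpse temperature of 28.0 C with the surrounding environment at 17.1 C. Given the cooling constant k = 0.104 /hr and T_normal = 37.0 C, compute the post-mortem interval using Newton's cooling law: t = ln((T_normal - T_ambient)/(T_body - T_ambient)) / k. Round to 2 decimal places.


Using Newton's law of cooling:
t = ln((T_normal - T_ambient) / (T_body - T_ambient)) / k
T_normal - T_ambient = 19.9
T_body - T_ambient = 10.9
Ratio = 1.825688
ln(ratio) = 0.601957
t = 0.601957 / 0.104 = 5.79 hours

5.79


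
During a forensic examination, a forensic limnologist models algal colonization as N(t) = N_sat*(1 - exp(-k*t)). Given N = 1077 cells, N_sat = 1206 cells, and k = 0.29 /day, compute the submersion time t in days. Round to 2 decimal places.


PMSI from diatom colonization curve:
N / N_sat = 1077 / 1206 = 0.893035
1 - N/N_sat = 0.106965
ln(1 - N/N_sat) = -2.235254
t = -ln(1 - N/N_sat) / k = -(-2.235254) / 0.29 = 7.71 days

7.71


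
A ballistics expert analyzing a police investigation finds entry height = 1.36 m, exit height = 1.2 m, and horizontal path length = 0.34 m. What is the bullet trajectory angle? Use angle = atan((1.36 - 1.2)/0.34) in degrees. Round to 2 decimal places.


Bullet trajectory angle:
Height difference = 1.36 - 1.2 = 0.16 m
angle = atan(0.16 / 0.34)
angle = atan(0.470588)
angle = 25.20 degrees

25.20


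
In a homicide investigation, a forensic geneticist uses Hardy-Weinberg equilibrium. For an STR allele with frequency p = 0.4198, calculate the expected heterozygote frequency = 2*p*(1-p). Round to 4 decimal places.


Hardy-Weinberg heterozygote frequency:
q = 1 - p = 1 - 0.4198 = 0.5802
2pq = 2 * 0.4198 * 0.5802 = 0.4871

0.4871


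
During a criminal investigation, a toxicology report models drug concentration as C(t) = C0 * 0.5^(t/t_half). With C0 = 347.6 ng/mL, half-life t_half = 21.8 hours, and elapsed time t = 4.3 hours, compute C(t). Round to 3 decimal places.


Drug concentration decay:
Number of half-lives = t / t_half = 4.3 / 21.8 = 0.197248
Decay factor = 0.5^0.197248 = 0.87221276
C(t) = 347.6 * 0.87221276 = 303.181 ng/mL

303.181


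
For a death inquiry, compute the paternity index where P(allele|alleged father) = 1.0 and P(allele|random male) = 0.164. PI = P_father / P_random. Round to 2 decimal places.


Paternity Index calculation:
PI = P(allele|father) / P(allele|random)
PI = 1.0 / 0.164
PI = 6.10

6.10


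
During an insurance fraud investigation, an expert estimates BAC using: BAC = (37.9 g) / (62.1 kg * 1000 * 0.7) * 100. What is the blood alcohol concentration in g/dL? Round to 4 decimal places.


Applying the Widmark formula:
BAC = (dose_g / (body_wt * 1000 * r)) * 100
Denominator = 62.1 * 1000 * 0.7 = 43470
BAC = (37.9 / 43470) * 100
BAC = 0.0872 g/dL

0.0872


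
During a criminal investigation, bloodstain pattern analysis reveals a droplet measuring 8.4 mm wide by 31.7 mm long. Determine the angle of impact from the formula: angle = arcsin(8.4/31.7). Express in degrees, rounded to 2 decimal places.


Blood spatter impact angle calculation:
width / length = 8.4 / 31.7 = 0.264984
angle = arcsin(0.264984)
angle = 15.37 degrees

15.37


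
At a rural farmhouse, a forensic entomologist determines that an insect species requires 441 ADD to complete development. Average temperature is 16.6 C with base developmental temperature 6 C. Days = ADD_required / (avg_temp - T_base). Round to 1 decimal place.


Insect development time:
Effective temperature = avg_temp - T_base = 16.6 - 6 = 10.6 C
Days = ADD / effective_temp = 441 / 10.6 = 41.6 days

41.6


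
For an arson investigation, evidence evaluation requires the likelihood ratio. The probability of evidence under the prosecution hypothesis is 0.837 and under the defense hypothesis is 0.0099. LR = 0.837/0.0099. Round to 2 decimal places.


Likelihood ratio calculation:
LR = P(E|Hp) / P(E|Hd)
LR = 0.837 / 0.0099
LR = 84.55

84.55


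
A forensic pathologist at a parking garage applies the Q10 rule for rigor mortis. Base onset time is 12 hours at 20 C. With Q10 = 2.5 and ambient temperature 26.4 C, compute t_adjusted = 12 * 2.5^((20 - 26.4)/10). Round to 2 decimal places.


Rigor mortis time adjustment:
Exponent = (T_ref - T_actual) / 10 = (20 - 26.4) / 10 = -0.64
Q10 factor = 2.5^-0.64 = 0.55631
t_adjusted = 12 * 0.55631 = 6.68 hours

6.68


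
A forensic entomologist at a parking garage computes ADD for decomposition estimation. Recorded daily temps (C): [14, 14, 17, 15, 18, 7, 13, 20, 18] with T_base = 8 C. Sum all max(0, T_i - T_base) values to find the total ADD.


Computing ADD day by day:
Day 1: max(0, 14 - 8) = 6
Day 2: max(0, 14 - 8) = 6
Day 3: max(0, 17 - 8) = 9
Day 4: max(0, 15 - 8) = 7
Day 5: max(0, 18 - 8) = 10
Day 6: max(0, 7 - 8) = 0
Day 7: max(0, 13 - 8) = 5
Day 8: max(0, 20 - 8) = 12
Day 9: max(0, 18 - 8) = 10
Total ADD = 65

65


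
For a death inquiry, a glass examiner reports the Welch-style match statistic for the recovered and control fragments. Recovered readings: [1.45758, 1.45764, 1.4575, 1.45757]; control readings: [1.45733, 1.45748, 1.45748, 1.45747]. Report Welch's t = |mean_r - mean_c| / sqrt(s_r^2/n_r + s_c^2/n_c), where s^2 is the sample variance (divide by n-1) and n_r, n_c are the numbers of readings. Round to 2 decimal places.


Welch's t-criterion for glass RI comparison:
Recovered mean = sum / n_r = 5.83029 / 4 = 1.4575725
Control mean = sum / n_c = 5.82976 / 4 = 1.45744
Recovered sample variance s_r^2 = 3.29167e-09
Control sample variance s_c^2 = 5.4e-09
Welch SE (unpooled) = sqrt(s_r^2/n_r + s_c^2/n_c) = sqrt(8.22917e-10 + 1.35e-09) = sqrt(2.17292e-09) = 4.66146e-05
|mean_r - mean_c| = 0.0001325
t = 0.0001325 / 4.66146e-05 = 2.84

2.84


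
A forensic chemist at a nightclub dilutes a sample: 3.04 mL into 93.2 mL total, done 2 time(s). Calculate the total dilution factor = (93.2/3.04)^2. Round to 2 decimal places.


Dilution factor calculation:
Single dilution = V_total / V_sample = 93.2 / 3.04 ≈ 30.657895
Number of dilutions = 2
Total DF = (93.2 / 3.04)^2 (full precision, rounded at the end) = 939.91

939.91


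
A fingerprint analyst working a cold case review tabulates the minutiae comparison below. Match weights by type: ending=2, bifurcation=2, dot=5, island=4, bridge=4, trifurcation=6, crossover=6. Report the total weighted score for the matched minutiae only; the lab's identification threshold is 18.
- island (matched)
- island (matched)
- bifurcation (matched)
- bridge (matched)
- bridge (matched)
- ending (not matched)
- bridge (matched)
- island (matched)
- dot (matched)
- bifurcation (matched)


Weighted minutiae match score:
  island: matched, +4 (running total 4)
  island: matched, +4 (running total 8)
  bifurcation: matched, +2 (running total 10)
  bridge: matched, +4 (running total 14)
  bridge: matched, +4 (running total 18)
  ending: not matched, +0
  bridge: matched, +4 (running total 22)
  island: matched, +4 (running total 26)
  dot: matched, +5 (running total 31)
  bifurcation: matched, +2 (running total 33)
Total score = 33
Threshold = 18; verdict = identification

33


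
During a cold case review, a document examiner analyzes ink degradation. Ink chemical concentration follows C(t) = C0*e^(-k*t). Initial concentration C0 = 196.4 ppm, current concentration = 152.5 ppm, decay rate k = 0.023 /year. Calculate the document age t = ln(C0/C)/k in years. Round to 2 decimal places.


Document age estimation:
C0/C = 196.4 / 152.5 = 1.287869
ln(C0/C) = 0.252989
t = 0.252989 / 0.023 = 11.00 years

11.00


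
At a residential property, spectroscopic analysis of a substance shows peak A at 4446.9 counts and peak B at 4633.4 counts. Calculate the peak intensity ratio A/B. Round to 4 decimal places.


Spectral peak ratio:
Peak A = 4446.9 counts
Peak B = 4633.4 counts
Ratio = 4446.9 / 4633.4 = 0.9597

0.9597


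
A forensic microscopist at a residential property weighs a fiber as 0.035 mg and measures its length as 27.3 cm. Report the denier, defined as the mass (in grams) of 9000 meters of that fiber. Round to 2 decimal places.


Denier calculation:
Mass in grams = 0.035 mg / 1000 = 0.000035 g
Length in meters = 27.3 cm / 100 = 0.273 m
Linear density = mass / length = 0.000035 / 0.273 = 0.00012821 g/m
Denier = (g/m) * 9000 = 0.00012821 * 9000 = 1.15

1.15


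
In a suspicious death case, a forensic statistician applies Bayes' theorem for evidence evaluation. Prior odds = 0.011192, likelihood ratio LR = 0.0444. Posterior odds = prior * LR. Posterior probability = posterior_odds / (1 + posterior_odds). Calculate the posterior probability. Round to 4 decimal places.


Bayesian evidence evaluation:
Posterior odds = prior_odds * LR = 0.011192 * 0.0444 = 0.0004969248
Posterior probability = posterior_odds / (1 + posterior_odds)
= 0.0004969248 / (1 + 0.0004969248)
= 0.0004969248 / 1.0004969248
= 0.0005

0.0005


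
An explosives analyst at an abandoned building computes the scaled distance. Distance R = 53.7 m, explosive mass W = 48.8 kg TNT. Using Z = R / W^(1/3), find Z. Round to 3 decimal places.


Scaled distance calculation:
W^(1/3) = 48.8^(1/3) = 3.65432
Z = R / W^(1/3) = 53.7 / 3.65432
Z = 14.695 m/kg^(1/3)

14.695


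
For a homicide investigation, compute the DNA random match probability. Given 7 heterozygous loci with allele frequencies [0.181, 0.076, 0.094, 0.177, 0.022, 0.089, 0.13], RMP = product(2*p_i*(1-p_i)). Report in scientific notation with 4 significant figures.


Computing RMP for 7 loci:
Locus 1: 2 * 0.181 * 0.819 = 0.296478
Locus 2: 2 * 0.076 * 0.924 = 0.140448
Locus 3: 2 * 0.094 * 0.906 = 0.170328
Locus 4: 2 * 0.177 * 0.823 = 0.291342
Locus 5: 2 * 0.022 * 0.978 = 0.043032
Locus 6: 2 * 0.089 * 0.911 = 0.162158
Locus 7: 2 * 0.13 * 0.87 = 0.2262
RMP = 3.262e-06

3.262e-06


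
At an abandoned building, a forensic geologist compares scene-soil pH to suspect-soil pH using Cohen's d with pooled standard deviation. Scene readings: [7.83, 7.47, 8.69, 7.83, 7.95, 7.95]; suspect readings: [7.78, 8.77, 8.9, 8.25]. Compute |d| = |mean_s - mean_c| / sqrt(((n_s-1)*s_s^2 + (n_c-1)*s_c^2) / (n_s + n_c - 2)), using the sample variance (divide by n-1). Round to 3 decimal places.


Pooled-variance Cohen's d for soil pH comparison:
Scene mean = 47.72 / 6 = 7.953333
Suspect mean = 33.7 / 4 = 8.425
Scene sample variance s_s^2 = 0.161347
Suspect sample variance s_c^2 = 0.263767
Pooled variance = ((n_s-1)*s_s^2 + (n_c-1)*s_c^2) / (n_s + n_c - 2) = 0.199754
Pooled SD = sqrt(0.199754) = 0.446938
Mean difference = -0.471667
|d| = |-0.471667| / 0.446938 = 1.055

1.055


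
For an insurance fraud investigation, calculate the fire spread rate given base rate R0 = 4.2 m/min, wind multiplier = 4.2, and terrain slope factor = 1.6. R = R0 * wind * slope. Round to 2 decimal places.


Fire spread rate calculation:
R = R0 * wind_factor * slope_factor
= 4.2 * 4.2 * 1.6
= 17.64 * 1.6
= 28.22 m/min

28.22


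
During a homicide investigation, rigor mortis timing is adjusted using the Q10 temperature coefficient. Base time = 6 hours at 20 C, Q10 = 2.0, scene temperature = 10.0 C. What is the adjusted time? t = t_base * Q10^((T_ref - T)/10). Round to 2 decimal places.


Rigor mortis time adjustment:
Exponent = (T_ref - T_actual) / 10 = (20 - 10.0) / 10 = 1
Q10 factor = 2.0^1 = 2
t_adjusted = 6 * 2 = 12.00 hours

12.00


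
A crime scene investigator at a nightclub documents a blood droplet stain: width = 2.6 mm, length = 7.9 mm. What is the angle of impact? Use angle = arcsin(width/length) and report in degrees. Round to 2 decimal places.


Blood spatter impact angle calculation:
width / length = 2.6 / 7.9 = 0.329114
angle = arcsin(0.329114)
angle = 19.22 degrees

19.22


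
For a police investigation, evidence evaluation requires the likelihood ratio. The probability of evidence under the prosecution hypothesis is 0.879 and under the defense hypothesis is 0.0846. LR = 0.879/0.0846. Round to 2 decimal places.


Likelihood ratio calculation:
LR = P(E|Hp) / P(E|Hd)
LR = 0.879 / 0.0846
LR = 10.39

10.39


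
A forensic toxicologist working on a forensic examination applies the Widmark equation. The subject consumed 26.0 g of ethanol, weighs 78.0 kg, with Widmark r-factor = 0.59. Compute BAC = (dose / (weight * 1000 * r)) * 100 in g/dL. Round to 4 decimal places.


Applying the Widmark formula:
BAC = (dose_g / (body_wt * 1000 * r)) * 100
Denominator = 78.0 * 1000 * 0.59 = 46020
BAC = (26.0 / 46020) * 100
BAC = 0.0565 g/dL

0.0565


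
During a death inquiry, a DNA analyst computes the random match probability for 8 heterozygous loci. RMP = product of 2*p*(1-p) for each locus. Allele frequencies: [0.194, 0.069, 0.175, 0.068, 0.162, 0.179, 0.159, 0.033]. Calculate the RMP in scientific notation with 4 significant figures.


Computing RMP for 8 loci:
Locus 1: 2 * 0.194 * 0.806 = 0.312728
Locus 2: 2 * 0.069 * 0.931 = 0.128478
Locus 3: 2 * 0.175 * 0.825 = 0.28875
Locus 4: 2 * 0.068 * 0.932 = 0.126752
Locus 5: 2 * 0.162 * 0.838 = 0.271512
Locus 6: 2 * 0.179 * 0.821 = 0.293918
Locus 7: 2 * 0.159 * 0.841 = 0.267438
Locus 8: 2 * 0.033 * 0.967 = 0.063822
RMP = 2.003e-06

2.003e-06


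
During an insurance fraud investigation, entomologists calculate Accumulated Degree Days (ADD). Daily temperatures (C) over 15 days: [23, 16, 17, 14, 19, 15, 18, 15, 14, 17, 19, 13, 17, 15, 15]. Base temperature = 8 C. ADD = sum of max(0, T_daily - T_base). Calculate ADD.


Computing ADD day by day:
Day 1: max(0, 23 - 8) = 15
Day 2: max(0, 16 - 8) = 8
Day 3: max(0, 17 - 8) = 9
Day 4: max(0, 14 - 8) = 6
Day 5: max(0, 19 - 8) = 11
Day 6: max(0, 15 - 8) = 7
Day 7: max(0, 18 - 8) = 10
Day 8: max(0, 15 - 8) = 7
Day 9: max(0, 14 - 8) = 6
Day 10: max(0, 17 - 8) = 9
Day 11: max(0, 19 - 8) = 11
Day 12: max(0, 13 - 8) = 5
Day 13: max(0, 17 - 8) = 9
Day 14: max(0, 15 - 8) = 7
Day 15: max(0, 15 - 8) = 7
Total ADD = 127

127


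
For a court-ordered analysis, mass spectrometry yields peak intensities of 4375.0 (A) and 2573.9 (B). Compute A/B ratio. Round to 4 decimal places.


Spectral peak ratio:
Peak A = 4375.0 counts
Peak B = 2573.9 counts
Ratio = 4375.0 / 2573.9 = 1.6998

1.6998


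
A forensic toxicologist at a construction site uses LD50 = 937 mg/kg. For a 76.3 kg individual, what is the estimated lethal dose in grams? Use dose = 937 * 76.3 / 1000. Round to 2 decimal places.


Lethal dose calculation:
Lethal dose = LD50 * body_weight / 1000
= 937 * 76.3 / 1000
= 71493.1 / 1000
= 71.49 g

71.49


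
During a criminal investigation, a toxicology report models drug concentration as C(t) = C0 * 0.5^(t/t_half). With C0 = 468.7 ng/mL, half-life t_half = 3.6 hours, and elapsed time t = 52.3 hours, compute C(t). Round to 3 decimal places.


Drug concentration decay:
Number of half-lives = t / t_half = 52.3 / 3.6 = 14.527778
Decay factor = 0.5^14.527778 = 0.00004234
C(t) = 468.7 * 0.00004234 = 0.020 ng/mL

0.020


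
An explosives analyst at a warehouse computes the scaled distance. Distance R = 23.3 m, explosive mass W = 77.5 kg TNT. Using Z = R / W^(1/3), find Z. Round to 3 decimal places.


Scaled distance calculation:
W^(1/3) = 77.5^(1/3) = 4.263509
Z = R / W^(1/3) = 23.3 / 4.263509
Z = 5.465 m/kg^(1/3)

5.465


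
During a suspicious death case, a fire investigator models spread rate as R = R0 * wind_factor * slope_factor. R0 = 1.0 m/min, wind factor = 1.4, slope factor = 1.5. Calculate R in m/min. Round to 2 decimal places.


Fire spread rate calculation:
R = R0 * wind_factor * slope_factor
= 1.0 * 1.4 * 1.5
= 1.4 * 1.5
= 2.10 m/min

2.10


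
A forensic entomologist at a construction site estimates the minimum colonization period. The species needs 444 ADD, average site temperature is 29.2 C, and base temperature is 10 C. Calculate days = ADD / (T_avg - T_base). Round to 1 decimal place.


Insect development time:
Effective temperature = avg_temp - T_base = 29.2 - 10 = 19.2 C
Days = ADD / effective_temp = 444 / 19.2 = 23.1 days

23.1


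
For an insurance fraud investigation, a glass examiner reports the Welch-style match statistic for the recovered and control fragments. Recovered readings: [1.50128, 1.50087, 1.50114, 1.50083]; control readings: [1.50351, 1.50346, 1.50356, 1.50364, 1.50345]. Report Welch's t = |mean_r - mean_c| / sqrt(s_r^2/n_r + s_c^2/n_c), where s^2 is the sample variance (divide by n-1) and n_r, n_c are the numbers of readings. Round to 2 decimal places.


Welch's t-criterion for glass RI comparison:
Recovered mean = sum / n_r = 6.00412 / 4 = 1.50103
Control mean = sum / n_c = 7.51762 / 5 = 1.503524
Recovered sample variance s_r^2 = 4.67333e-08
Control sample variance s_c^2 = 6.13e-09
Welch SE (unpooled) = sqrt(s_r^2/n_r + s_c^2/n_c) = sqrt(1.16833e-08 + 1.226e-09) = sqrt(1.29093e-08) = 0.000113619
|mean_r - mean_c| = 0.002494
t = 0.002494 / 0.000113619 = 21.95

21.95


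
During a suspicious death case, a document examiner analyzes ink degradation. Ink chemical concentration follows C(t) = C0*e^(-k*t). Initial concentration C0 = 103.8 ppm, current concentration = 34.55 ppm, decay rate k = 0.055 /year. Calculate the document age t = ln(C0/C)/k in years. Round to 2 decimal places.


Document age estimation:
C0/C = 103.8 / 34.55 = 3.004342
ln(C0/C) = 1.100059
t = 1.100059 / 0.055 = 20.00 years

20.00


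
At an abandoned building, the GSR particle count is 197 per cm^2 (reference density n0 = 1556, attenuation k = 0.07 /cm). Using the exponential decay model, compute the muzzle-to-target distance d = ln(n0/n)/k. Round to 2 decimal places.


GSR distance calculation:
n0/n = 1556 / 197 = 7.898477
ln(n0/n) = 2.06667
d = 2.06667 / 0.07 = 29.52 cm

29.52


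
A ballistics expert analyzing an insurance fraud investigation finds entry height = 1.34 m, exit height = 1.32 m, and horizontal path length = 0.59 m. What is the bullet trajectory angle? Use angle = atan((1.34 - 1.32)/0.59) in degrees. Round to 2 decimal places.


Bullet trajectory angle:
Height difference = 1.34 - 1.32 = 0.02 m
angle = atan(0.02 / 0.59)
angle = atan(0.033898)
angle = 1.94 degrees

1.94


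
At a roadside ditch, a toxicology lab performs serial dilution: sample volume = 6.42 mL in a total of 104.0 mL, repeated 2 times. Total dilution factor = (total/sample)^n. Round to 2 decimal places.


Dilution factor calculation:
Single dilution = V_total / V_sample = 104.0 / 6.42 ≈ 16.199377
Number of dilutions = 2
Total DF = (104.0 / 6.42)^2 (full precision, rounded at the end) = 262.42

262.42


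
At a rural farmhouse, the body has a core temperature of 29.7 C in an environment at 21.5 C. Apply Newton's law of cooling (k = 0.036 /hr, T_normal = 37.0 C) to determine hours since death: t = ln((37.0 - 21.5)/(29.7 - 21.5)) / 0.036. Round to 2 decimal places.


Using Newton's law of cooling:
t = ln((T_normal - T_ambient) / (T_body - T_ambient)) / k
T_normal - T_ambient = 15.5
T_body - T_ambient = 8.2
Ratio = 1.890244
ln(ratio) = 0.636706
t = 0.636706 / 0.036 = 17.69 hours

17.69


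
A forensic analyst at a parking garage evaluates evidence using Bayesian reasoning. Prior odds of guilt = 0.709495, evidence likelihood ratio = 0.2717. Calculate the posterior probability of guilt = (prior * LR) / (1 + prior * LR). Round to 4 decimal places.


Bayesian evidence evaluation:
Posterior odds = prior_odds * LR = 0.709495 * 0.2717 = 0.1927698
Posterior probability = posterior_odds / (1 + posterior_odds)
= 0.1927698 / (1 + 0.1927698)
= 0.1927698 / 1.1927698
= 0.1616

0.1616


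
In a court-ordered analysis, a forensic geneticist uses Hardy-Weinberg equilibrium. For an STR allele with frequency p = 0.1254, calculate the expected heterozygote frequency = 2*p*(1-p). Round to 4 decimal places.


Hardy-Weinberg heterozygote frequency:
q = 1 - p = 1 - 0.1254 = 0.8746
2pq = 2 * 0.1254 * 0.8746 = 0.2193

0.2193


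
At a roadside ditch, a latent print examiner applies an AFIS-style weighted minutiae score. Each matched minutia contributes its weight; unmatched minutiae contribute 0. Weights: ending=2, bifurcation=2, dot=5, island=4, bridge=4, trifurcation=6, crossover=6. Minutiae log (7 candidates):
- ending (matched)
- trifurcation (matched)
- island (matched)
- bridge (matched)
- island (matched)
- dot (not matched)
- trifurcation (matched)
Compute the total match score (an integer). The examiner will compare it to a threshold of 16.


Weighted minutiae match score:
  ending: matched, +2 (running total 2)
  trifurcation: matched, +6 (running total 8)
  island: matched, +4 (running total 12)
  bridge: matched, +4 (running total 16)
  island: matched, +4 (running total 20)
  dot: not matched, +0
  trifurcation: matched, +6 (running total 26)
Total score = 26
Threshold = 16; verdict = identification

26


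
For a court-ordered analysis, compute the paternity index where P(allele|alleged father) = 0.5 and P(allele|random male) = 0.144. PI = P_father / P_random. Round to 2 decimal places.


Paternity Index calculation:
PI = P(allele|father) / P(allele|random)
PI = 0.5 / 0.144
PI = 3.47

3.47


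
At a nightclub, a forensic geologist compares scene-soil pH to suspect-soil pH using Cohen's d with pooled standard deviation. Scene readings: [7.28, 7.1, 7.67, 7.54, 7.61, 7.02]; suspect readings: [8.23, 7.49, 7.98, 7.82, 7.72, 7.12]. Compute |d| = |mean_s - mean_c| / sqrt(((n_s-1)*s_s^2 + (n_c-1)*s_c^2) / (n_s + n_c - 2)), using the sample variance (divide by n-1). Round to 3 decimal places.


Pooled-variance Cohen's d for soil pH comparison:
Scene mean = 44.22 / 6 = 7.37
Suspect mean = 46.36 / 6 = 7.726667
Scene sample variance s_s^2 = 0.076
Suspect sample variance s_c^2 = 0.150067
Pooled variance = ((n_s-1)*s_s^2 + (n_c-1)*s_c^2) / (n_s + n_c - 2) = 0.113033
Pooled SD = sqrt(0.113033) = 0.336204
Mean difference = -0.356667
|d| = |-0.356667| / 0.336204 = 1.061

1.061


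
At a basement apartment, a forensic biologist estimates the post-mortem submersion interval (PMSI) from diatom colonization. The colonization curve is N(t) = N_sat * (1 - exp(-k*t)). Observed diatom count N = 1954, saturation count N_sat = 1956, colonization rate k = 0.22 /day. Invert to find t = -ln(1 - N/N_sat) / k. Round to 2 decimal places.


PMSI from diatom colonization curve:
N / N_sat = 1954 / 1956 = 0.998978
1 - N/N_sat = 0.001022
ln(1 - N/N_sat) = -6.885994
t = -ln(1 - N/N_sat) / k = -(-6.885994) / 0.22 = 31.30 days

31.30


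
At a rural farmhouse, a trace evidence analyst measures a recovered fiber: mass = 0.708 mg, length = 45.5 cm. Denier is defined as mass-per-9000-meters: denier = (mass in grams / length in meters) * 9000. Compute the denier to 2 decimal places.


Denier calculation:
Mass in grams = 0.708 mg / 1000 = 0.000708 g
Length in meters = 45.5 cm / 100 = 0.455 m
Linear density = mass / length = 0.000708 / 0.455 = 0.00155604 g/m
Denier = (g/m) * 9000 = 0.00155604 * 9000 = 14.00

14.00


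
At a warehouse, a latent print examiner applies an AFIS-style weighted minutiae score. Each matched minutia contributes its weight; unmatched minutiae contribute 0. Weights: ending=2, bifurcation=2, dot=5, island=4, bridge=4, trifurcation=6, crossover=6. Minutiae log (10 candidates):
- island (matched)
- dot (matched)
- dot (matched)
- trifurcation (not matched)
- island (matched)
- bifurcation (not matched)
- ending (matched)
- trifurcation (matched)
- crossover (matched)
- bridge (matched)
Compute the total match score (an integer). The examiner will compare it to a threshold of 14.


Weighted minutiae match score:
  island: matched, +4 (running total 4)
  dot: matched, +5 (running total 9)
  dot: matched, +5 (running total 14)
  trifurcation: not matched, +0
  island: matched, +4 (running total 18)
  bifurcation: not matched, +0
  ending: matched, +2 (running total 20)
  trifurcation: matched, +6 (running total 26)
  crossover: matched, +6 (running total 32)
  bridge: matched, +4 (running total 36)
Total score = 36
Threshold = 14; verdict = identification

36


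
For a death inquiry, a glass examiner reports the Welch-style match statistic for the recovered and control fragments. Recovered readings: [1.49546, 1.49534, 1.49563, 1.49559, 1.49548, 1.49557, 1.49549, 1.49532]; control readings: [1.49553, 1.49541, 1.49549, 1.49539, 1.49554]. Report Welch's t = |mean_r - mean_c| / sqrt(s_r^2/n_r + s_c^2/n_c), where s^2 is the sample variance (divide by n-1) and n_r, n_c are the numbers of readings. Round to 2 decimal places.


Welch's t-criterion for glass RI comparison:
Recovered mean = sum / n_r = 11.96388 / 8 = 1.495485
Control mean = sum / n_c = 7.47736 / 5 = 1.495472
Recovered sample variance s_r^2 = 1.26e-08
Control sample variance s_c^2 = 4.72e-09
Welch SE (unpooled) = sqrt(s_r^2/n_r + s_c^2/n_c) = sqrt(1.575e-09 + 9.44e-10) = sqrt(2.519e-09) = 5.01896e-05
|mean_r - mean_c| = 1.3e-05
t = 1.3e-05 / 5.01896e-05 = 0.26

0.26


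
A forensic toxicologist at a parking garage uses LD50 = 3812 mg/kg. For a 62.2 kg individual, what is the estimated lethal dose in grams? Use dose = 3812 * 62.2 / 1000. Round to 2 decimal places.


Lethal dose calculation:
Lethal dose = LD50 * body_weight / 1000
= 3812 * 62.2 / 1000
= 237106.4 / 1000
= 237.11 g

237.11


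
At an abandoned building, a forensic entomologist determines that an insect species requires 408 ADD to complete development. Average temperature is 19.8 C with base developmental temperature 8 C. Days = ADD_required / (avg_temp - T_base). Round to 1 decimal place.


Insect development time:
Effective temperature = avg_temp - T_base = 19.8 - 8 = 11.8 C
Days = ADD / effective_temp = 408 / 11.8 = 34.6 days

34.6


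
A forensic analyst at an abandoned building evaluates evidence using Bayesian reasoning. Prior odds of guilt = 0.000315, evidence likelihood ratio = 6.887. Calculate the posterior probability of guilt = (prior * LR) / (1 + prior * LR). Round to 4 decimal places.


Bayesian evidence evaluation:
Posterior odds = prior_odds * LR = 0.000315 * 6.887 = 0.002169405
Posterior probability = posterior_odds / (1 + posterior_odds)
= 0.002169405 / (1 + 0.002169405)
= 0.002169405 / 1.002169405
= 0.0022

0.0022
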